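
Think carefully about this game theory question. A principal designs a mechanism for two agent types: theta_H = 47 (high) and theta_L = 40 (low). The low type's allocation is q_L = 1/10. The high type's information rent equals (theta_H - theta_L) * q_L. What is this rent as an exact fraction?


Step 1: theta_H - theta_L = 47 - 40 = 7
Step 2: Information rent = (theta_H - theta_L) * q_L
Step 3: = 7 * 1/10
Step 4: = 7/10

7/10


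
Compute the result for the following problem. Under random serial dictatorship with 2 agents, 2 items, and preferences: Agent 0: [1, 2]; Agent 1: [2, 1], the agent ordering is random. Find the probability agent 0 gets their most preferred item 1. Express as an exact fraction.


Step 1: Agent 0 wants item 1
Step 2: There are 2 possible orderings of agents
Step 3: In 2 orderings, agent 0 gets item 1
Step 4: Probability = 2/2 = 1

1


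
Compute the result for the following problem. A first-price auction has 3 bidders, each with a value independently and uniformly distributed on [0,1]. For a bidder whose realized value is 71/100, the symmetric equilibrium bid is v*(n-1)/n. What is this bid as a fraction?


Step 1: The symmetric BNE bidding function is b(v) = v * (n-1) / n
Step 2: Substitute v = 71/100 and n = 3
Step 3: b = 71/100 * 2/3
Step 4: b = 71/150

71/150


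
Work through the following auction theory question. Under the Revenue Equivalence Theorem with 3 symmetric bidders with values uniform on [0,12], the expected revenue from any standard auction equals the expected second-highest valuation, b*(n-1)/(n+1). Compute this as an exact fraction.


Step 1: By Revenue Equivalence, expected revenue = b*(n-1)/(n+1)
Step 2: Substituting n = 3, b = 12
Step 3: Revenue = 12*(3-1)/(3+1) = 12*2/4
Step 4: Revenue = 24/4 = 6

6


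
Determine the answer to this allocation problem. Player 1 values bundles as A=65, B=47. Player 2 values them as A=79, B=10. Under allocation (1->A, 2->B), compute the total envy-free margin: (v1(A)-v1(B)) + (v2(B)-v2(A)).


Step 1: Player 1's margin = v1(A) - v1(B) = 65 - 47 = 18
Step 2: Player 2's margin = v2(B) - v2(A) = 10 - 79 = -69
Step 3: Total margin = 18 + -69 = -51

-51


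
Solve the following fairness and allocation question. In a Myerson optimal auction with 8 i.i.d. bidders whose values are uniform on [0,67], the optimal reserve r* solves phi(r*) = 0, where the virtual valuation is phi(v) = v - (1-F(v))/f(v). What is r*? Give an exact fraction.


Step 1: For U[0,67], F(v) = v/67 and f(v) = 1/67
Step 2: phi(v) = v - (1 - v/67)/(1/67) = v - (67 - v) = 2v - 67
Step 3: Set phi(r*) = 0: 2r* - 67 = 0
Step 4: r* = 67/2 (the number of bidders n = 8 does not enter)

67/2


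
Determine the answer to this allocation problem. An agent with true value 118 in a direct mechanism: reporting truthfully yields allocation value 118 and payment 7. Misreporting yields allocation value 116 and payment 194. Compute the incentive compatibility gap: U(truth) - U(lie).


Step 1: U(truth) = value - payment = 118 - 7 = 111
Step 2: U(lie) = allocation - payment = 116 - 194 = -78
Step 3: IC gap = 111 - (-78) = 189

189


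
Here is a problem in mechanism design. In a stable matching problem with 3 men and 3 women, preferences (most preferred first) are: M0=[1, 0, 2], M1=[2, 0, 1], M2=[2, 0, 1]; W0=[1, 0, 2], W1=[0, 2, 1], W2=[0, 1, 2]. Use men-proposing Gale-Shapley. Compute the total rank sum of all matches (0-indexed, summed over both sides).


Step 1: Run Gale-Shapley (men propose, women hold best offer):
  M0 proposes to W1; she accepts
  M1 proposes to W2; she accepts
  M2 proposes to W2; rejected
  M2 proposes to W0; she accepts
Step 2: Final matching: W0-M2, W1-M0, W2-M1
Step 3: 0-indexed ranks (man's rank of his match, then woman's): 1 + 2 + 0 + 0 + 0 + 1
Step 4: Total rank sum = 4

4


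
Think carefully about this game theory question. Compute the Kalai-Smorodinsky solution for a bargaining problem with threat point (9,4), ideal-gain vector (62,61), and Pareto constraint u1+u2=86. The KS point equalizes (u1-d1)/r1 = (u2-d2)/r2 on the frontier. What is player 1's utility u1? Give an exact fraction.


Step 1: At the KS point, (u1-d1)/r1 = (u2-d2)/r2 = t and u1+u2 = 86
Step 2: u1 = d1 + r1*t and u2 = d2 + r2*t, so (d1 + r1*t) + (d2 + r2*t) = 86
Step 3: t = (86 - 9 - 4)/(62 + 61) = 73/123
Step 4: u1 = d1 + r1*t = 9 + 62 * 73/123 = 5633/123
Step 5: (Check: u2 = d2 + r2*t = 4945/123; u1+u2 = 5633/123 + 4945/123 = 86, on the frontier.)

5633/123


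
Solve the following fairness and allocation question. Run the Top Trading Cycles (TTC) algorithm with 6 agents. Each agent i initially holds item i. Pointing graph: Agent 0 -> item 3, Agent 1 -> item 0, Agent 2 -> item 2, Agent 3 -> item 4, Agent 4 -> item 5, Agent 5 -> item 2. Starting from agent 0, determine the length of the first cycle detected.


Step 1: Trace the pointer graph from agent 0: 0 -> 3 -> 4 -> 5 -> 2 -> 2
Step 2: A cycle is detected when we revisit agent 2
Step 3: The cycle is: 2 -> 2
Step 4: Cycle length = 1

1


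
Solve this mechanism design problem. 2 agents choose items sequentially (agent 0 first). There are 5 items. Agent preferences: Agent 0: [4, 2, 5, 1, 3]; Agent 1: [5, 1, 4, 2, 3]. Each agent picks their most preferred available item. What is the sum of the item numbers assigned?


Step 1: Agent 0 picks item 4
Step 2: Agent 1 picks item 5
Step 3: Sum = 4 + 5 = 9

9


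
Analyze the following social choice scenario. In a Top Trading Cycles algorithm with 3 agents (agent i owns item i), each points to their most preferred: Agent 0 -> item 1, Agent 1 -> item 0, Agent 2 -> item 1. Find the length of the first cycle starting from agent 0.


Step 1: Trace the pointer graph from agent 0: 0 -> 1 -> 0
Step 2: A cycle is detected when we revisit agent 0
Step 3: The cycle is: 0 -> 1 -> 0
Step 4: Cycle length = 2

2


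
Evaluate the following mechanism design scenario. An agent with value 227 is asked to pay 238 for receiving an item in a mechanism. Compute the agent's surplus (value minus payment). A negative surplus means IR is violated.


Step 1: Surplus = value - payment = 227 - 238 = -11
Step 2: IR is violated (surplus < 0)

-11


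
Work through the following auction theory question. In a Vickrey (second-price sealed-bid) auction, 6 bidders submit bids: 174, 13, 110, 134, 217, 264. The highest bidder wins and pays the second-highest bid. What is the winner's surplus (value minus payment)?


Step 1: Sort bids in descending order: 264, 217, 174, 134, 110, 13
Step 2: The winning bid is the highest: 264
Step 3: The payment equals the second-highest bid: 217
Step 4: Surplus = winner's bid - payment = 264 - 217 = 47

47


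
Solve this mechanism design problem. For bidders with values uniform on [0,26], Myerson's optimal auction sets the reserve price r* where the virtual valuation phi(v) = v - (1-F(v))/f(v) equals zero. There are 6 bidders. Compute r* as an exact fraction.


Step 1: For U[0,26], F(v) = v/26 and f(v) = 1/26
Step 2: phi(v) = v - (1 - v/26)/(1/26) = v - (26 - v) = 2v - 26
Step 3: Set phi(r*) = 0: 2r* - 26 = 0
Step 4: r* = 26/2 = 13 (the number of bidders n = 6 does not enter)

13


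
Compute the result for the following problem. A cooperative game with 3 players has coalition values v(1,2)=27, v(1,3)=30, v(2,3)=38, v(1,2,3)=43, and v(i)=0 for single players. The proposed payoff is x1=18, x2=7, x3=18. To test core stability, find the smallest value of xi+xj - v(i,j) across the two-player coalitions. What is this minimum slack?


Step 1: Slack for coalition (1,2): x1+x2 - v12 = 25 - 27 = -2
Step 2: Slack for coalition (1,3): x1+x3 - v13 = 36 - 30 = 6
Step 3: Slack for coalition (2,3): x2+x3 - v23 = 25 - 38 = -13
Step 4: Minimum slack = min(-2, 6, -13) = -13, attained by (2,3); coalition (2,3) can block (slack < 0), so the allocation is not in the core

-13


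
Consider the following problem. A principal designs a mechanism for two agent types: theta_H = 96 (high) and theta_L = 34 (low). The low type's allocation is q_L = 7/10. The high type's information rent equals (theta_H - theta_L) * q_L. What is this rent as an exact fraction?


Step 1: theta_H - theta_L = 96 - 34 = 62
Step 2: Information rent = (theta_H - theta_L) * q_L
Step 3: = 62 * 7/10
Step 4: = 217/5

217/5


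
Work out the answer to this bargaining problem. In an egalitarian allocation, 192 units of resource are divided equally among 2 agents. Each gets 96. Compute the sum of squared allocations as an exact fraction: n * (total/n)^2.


Step 1: Each agent's share = 192/2 = 96
Step 2: Square of each share = (96)^2 = 9216
Step 3: Sum of squares = 2 * 9216 = 18432

18432


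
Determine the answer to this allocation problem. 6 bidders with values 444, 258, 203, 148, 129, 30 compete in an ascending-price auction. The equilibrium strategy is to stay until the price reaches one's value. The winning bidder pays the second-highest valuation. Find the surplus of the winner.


Step 1: Identify the highest value: 444
Step 2: Identify the second-highest value: 258
Step 3: The final price = second-highest value = 258
Step 4: Surplus = 444 - 258 = 186

186


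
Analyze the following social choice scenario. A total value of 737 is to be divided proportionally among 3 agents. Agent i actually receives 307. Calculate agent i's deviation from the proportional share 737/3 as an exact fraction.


Step 1: Proportional share = 737/3
Step 2: Agent's actual allocation = 307
Step 3: Excess = 307 - 737/3 = 184/3

184/3


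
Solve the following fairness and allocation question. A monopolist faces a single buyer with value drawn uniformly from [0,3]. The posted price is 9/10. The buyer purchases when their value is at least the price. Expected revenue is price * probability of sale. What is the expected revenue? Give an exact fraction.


Step 1: Posted price r = 9/10, value support [0,3]
Step 2: P(v >= r) = (3 - 9/10)/3 = 7/10
Step 3: Expected revenue = r * P(v >= r) = 9/10 * 7/10
Step 4: Revenue = 63/100

63/100


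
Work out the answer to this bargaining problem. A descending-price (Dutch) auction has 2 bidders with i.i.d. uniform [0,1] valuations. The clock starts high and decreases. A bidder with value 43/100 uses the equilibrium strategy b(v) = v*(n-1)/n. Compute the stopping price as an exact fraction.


Step 1: Dutch auctions are strategically equivalent to first-price auctions
Step 2: The equilibrium bid is b(v) = v*(n-1)/n
Step 3: b = 43/100 * 1/2
Step 4: b = 43/200

43/200


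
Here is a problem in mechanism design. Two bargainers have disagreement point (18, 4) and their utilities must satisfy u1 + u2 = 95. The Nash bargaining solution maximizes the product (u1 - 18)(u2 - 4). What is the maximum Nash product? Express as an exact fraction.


Step 1: The Nash solution splits surplus symmetrically above the disagreement point
Step 2: u1 = (total + d1 - d2)/2 = (95 + 18 - 4)/2 = 109/2
Step 3: u2 = (total - d1 + d2)/2 = (95 - 18 + 4)/2 = 81/2
Step 4: Nash product = (109/2 - 18) * (81/2 - 4)
Step 5: = 73/2 * 73/2 = 5329/4

5329/4


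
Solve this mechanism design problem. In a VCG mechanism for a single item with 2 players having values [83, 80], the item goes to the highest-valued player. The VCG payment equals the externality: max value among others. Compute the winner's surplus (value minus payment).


Step 1: The winner is the agent with the highest value: agent 0 with value 83
Step 2: Values of other agents: [80]
Step 3: VCG payment = max of others' values = 80
Step 4: Surplus = 83 - 80 = 3

3


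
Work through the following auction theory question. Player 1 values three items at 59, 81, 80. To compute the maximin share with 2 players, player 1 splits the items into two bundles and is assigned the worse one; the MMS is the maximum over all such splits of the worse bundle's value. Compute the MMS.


Step 1: Item values = 59, 81, 80
Step 2: Enumerate all 2-bundle partitions and take the smaller bundle:
  Partition 1: {59} vs {81,80} -> bundles 59, 161; min = 59
  Partition 2: {81} vs {59,80} -> bundles 81, 139; min = 81
  Partition 3: {80} vs {59,81} -> bundles 80, 140; min = 80
Step 3: MMS = max(59, 81, 80) = 81

81


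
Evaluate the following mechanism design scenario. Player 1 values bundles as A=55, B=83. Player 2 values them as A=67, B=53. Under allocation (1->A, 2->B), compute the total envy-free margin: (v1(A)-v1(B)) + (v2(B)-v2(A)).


Step 1: Player 1's margin = v1(A) - v1(B) = 55 - 83 = -28
Step 2: Player 2's margin = v2(B) - v2(A) = 53 - 67 = -14
Step 3: Total margin = -28 + -14 = -42

-42


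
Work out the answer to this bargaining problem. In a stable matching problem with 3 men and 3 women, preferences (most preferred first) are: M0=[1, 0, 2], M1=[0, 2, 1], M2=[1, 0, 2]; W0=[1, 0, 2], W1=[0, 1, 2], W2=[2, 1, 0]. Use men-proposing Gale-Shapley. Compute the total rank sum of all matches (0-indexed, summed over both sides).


Step 1: Run Gale-Shapley (men propose, women hold best offer):
  M0 proposes to W1; she accepts
  M1 proposes to W0; she accepts
  M2 proposes to W1; rejected
  M2 proposes to W0; rejected
  M2 proposes to W2; she accepts
Step 2: Final matching: W0-M1, W1-M0, W2-M2
Step 3: 0-indexed ranks (man's rank of his match, then woman's): 0 + 0 + 0 + 0 + 2 + 0
Step 4: Total rank sum = 2

2


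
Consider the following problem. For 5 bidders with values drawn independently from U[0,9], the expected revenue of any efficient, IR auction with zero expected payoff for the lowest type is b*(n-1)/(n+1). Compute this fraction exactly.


Step 1: By Revenue Equivalence, expected revenue = b*(n-1)/(n+1)
Step 2: Substituting n = 5, b = 9
Step 3: Revenue = 9*(5-1)/(5+1) = 9*4/6
Step 4: Revenue = 36/6 = 6

6


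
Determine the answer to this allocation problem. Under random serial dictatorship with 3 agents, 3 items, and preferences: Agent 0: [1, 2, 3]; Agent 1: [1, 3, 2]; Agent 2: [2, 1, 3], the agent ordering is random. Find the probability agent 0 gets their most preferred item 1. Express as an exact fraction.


Step 1: Agent 0 wants item 1
Step 2: There are 6 possible orderings of agents
Step 3: In 3 orderings, agent 0 gets item 1
Step 4: Probability = 3/6 = 1/2

1/2


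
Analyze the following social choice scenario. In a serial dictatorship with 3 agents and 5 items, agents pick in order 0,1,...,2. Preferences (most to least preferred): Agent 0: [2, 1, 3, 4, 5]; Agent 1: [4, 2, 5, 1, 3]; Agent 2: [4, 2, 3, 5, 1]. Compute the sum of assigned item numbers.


Step 1: Agent 0 picks item 2
Step 2: Agent 1 picks item 4
Step 3: Agent 2 picks item 3
Step 4: Sum = 2 + 4 + 3 = 9

9


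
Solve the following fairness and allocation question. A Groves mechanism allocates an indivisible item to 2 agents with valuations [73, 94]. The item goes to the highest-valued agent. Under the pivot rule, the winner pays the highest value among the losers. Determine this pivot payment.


Step 1: The efficient winner is agent 1 with value 94
Step 2: Other agents' values: [73]
Step 3: Pivot payment = max(others) = 73
Step 4: The winner pays 73

73


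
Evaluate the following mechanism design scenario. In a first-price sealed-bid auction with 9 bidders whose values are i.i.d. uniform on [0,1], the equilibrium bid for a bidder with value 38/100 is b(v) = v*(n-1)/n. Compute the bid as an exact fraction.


Step 1: The symmetric BNE bidding function is b(v) = v * (n-1) / n
Step 2: Substitute v = 19/50 and n = 9
Step 3: b = 19/50 * 8/9
Step 4: b = 76/225

76/225


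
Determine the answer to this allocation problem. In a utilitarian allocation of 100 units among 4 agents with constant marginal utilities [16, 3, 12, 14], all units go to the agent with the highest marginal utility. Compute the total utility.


Step 1: The marginal utilities are [16, 3, 12, 14]
Step 2: The highest marginal utility is 16
Step 3: All 100 units go to that agent
Step 4: Total utility = 16 * 100 = 1600

1600


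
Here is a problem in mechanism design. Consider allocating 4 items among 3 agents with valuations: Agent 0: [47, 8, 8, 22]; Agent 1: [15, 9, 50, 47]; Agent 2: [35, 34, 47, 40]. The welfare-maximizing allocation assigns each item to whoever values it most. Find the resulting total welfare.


Step 1: For each item, find the maximum value among all agents.
Step 2: Item 0 -> Agent 0 (value 47)
Step 3: Item 1 -> Agent 2 (value 34)
Step 4: Item 2 -> Agent 1 (value 50)
Step 5: Item 3 -> Agent 1 (value 47)
Step 6: Total welfare = 47 + 34 + 50 + 47 = 178

178


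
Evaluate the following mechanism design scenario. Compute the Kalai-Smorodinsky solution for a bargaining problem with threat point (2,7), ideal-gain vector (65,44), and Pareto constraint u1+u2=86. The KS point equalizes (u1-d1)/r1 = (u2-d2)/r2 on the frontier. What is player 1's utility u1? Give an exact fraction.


Step 1: At the KS point, (u1-d1)/r1 = (u2-d2)/r2 = t and u1+u2 = 86
Step 2: u1 = d1 + r1*t and u2 = d2 + r2*t, so (d1 + r1*t) + (d2 + r2*t) = 86
Step 3: t = (86 - 2 - 7)/(65 + 44) = 77/109
Step 4: u1 = d1 + r1*t = 2 + 65 * 77/109 = 5223/109
Step 5: (Check: u2 = d2 + r2*t = 4151/109; u1+u2 = 5223/109 + 4151/109 = 86, on the frontier.)

5223/109


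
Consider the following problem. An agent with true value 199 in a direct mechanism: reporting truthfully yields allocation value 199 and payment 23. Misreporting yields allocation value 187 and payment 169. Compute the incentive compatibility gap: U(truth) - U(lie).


Step 1: U(truth) = value - payment = 199 - 23 = 176
Step 2: U(lie) = allocation - payment = 187 - 169 = 18
Step 3: IC gap = 176 - 18 = 158

158


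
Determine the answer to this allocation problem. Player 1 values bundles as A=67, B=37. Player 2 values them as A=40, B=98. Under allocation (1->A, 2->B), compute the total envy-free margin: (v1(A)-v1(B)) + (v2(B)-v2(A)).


Step 1: Player 1's margin = v1(A) - v1(B) = 67 - 37 = 30
Step 2: Player 2's margin = v2(B) - v2(A) = 98 - 40 = 58
Step 3: Total margin = 30 + 58 = 88

88


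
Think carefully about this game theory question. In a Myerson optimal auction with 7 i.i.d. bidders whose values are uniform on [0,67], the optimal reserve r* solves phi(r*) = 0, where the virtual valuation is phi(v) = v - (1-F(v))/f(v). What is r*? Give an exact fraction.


Step 1: For U[0,67], F(v) = v/67 and f(v) = 1/67
Step 2: phi(v) = v - (1 - v/67)/(1/67) = v - (67 - v) = 2v - 67
Step 3: Set phi(r*) = 0: 2r* - 67 = 0
Step 4: r* = 67/2 (the number of bidders n = 7 does not enter)

67/2


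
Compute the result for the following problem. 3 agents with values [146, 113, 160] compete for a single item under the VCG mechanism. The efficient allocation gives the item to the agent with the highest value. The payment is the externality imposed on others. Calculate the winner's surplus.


Step 1: The winner is the agent with the highest value: agent 2 with value 160
Step 2: Values of other agents: [146, 113]
Step 3: VCG payment = max of others' values = 146
Step 4: Surplus = 160 - 146 = 14

14


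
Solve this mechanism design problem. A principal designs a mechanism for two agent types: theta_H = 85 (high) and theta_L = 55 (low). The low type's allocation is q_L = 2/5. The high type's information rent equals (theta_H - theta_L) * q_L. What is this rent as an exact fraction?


Step 1: theta_H - theta_L = 85 - 55 = 30
Step 2: Information rent = (theta_H - theta_L) * q_L
Step 3: = 30 * 2/5
Step 4: = 12

12


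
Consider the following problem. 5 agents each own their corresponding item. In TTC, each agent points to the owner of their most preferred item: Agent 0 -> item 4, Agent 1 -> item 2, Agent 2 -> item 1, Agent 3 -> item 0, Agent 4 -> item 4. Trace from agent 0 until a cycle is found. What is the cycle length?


Step 1: Trace the pointer graph from agent 0: 0 -> 4 -> 4
Step 2: A cycle is detected when we revisit agent 4
Step 3: The cycle is: 4 -> 4
Step 4: Cycle length = 1

1


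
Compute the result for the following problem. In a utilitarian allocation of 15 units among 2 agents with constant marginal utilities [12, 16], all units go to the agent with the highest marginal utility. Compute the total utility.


Step 1: The marginal utilities are [12, 16]
Step 2: The highest marginal utility is 16
Step 3: All 15 units go to that agent
Step 4: Total utility = 16 * 15 = 240

240


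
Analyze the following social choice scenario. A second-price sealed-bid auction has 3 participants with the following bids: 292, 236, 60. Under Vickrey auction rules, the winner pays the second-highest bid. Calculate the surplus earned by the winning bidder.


Step 1: Sort bids in descending order: 292, 236, 60
Step 2: The winning bid is the highest: 292
Step 3: The payment equals the second-highest bid: 236
Step 4: Surplus = winner's bid - payment = 292 - 236 = 56

56


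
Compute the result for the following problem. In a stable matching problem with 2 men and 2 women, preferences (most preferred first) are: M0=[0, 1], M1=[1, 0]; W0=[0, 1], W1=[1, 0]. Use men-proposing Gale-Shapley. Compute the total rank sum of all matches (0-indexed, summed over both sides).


Step 1: Run Gale-Shapley (men propose, women hold best offer):
  M0 proposes to W0; she accepts
  M1 proposes to W1; she accepts
Step 2: Final matching: W0-M0, W1-M1
Step 3: 0-indexed ranks (man's rank of his match, then woman's): 0 + 0 + 0 + 0
Step 4: Total rank sum = 0

0


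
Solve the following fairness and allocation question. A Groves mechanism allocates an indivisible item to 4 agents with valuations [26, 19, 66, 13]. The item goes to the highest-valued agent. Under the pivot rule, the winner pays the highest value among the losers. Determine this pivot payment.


Step 1: The efficient winner is agent 2 with value 66
Step 2: Other agents' values: [26, 19, 13]
Step 3: Pivot payment = max(others) = 26
Step 4: The winner pays 26

26


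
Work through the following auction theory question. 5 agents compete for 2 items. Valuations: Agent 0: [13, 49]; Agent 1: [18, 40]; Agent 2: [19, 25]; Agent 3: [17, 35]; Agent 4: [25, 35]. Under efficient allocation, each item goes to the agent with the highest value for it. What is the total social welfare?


Step 1: For each item, find the maximum value among all agents.
Step 2: Item 0 -> Agent 4 (value 25)
Step 3: Item 1 -> Agent 0 (value 49)
Step 4: Total welfare = 25 + 49 = 74

74


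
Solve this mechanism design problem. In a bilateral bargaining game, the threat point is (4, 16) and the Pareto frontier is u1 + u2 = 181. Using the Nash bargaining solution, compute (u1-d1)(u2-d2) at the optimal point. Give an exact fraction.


Step 1: The Nash solution splits surplus symmetrically above the disagreement point
Step 2: u1 = (total + d1 - d2)/2 = (181 + 4 - 16)/2 = 169/2
Step 3: u2 = (total - d1 + d2)/2 = (181 - 4 + 16)/2 = 193/2
Step 4: Nash product = (169/2 - 4) * (193/2 - 16)
Step 5: = 161/2 * 161/2 = 25921/4

25921/4


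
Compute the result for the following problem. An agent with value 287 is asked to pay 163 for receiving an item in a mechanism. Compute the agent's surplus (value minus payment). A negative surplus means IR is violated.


Step 1: Surplus = value - payment = 287 - 163 = 124
Step 2: IR is satisfied (surplus >= 0)

124


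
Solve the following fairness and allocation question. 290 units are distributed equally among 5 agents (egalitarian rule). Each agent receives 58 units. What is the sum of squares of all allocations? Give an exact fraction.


Step 1: Each agent's share = 290/5 = 58
Step 2: Square of each share = (58)^2 = 3364
Step 3: Sum of squares = 5 * 3364 = 16820

16820


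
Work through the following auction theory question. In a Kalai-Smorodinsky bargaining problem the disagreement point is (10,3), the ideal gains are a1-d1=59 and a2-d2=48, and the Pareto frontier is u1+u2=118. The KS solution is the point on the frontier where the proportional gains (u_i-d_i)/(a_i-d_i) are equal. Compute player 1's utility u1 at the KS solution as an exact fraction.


Step 1: At the KS point, (u1-d1)/r1 = (u2-d2)/r2 = t and u1+u2 = 118
Step 2: u1 = d1 + r1*t and u2 = d2 + r2*t, so (d1 + r1*t) + (d2 + r2*t) = 118
Step 3: t = (118 - 10 - 3)/(59 + 48) = 105/107
Step 4: u1 = d1 + r1*t = 10 + 59 * 105/107 = 7265/107
Step 5: (Check: u2 = d2 + r2*t = 5361/107; u1+u2 = 7265/107 + 5361/107 = 118, on the frontier.)

7265/107


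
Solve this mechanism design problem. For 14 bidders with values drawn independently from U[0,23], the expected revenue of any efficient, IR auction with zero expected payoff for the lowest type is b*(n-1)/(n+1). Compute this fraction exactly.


Step 1: By Revenue Equivalence, expected revenue = b*(n-1)/(n+1)
Step 2: Substituting n = 14, b = 23
Step 3: Revenue = 23*(14-1)/(14+1) = 23*13/15
Step 4: Revenue = 299/15

299/15


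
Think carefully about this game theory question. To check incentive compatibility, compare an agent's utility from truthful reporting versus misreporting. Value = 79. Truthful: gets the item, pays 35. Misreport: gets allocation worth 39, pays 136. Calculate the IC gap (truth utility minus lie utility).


Step 1: U(truth) = value - payment = 79 - 35 = 44
Step 2: U(lie) = allocation - payment = 39 - 136 = -97
Step 3: IC gap = 44 - (-97) = 141

141


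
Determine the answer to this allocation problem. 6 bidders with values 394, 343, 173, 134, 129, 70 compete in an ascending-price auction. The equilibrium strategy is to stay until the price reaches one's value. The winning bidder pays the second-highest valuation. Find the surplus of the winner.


Step 1: Identify the highest value: 394
Step 2: Identify the second-highest value: 343
Step 3: The final price = second-highest value = 343
Step 4: Surplus = 394 - 343 = 51

51


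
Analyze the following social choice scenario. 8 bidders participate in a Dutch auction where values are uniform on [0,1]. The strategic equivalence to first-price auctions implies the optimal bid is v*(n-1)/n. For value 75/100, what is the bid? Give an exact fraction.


Step 1: Dutch auctions are strategically equivalent to first-price auctions
Step 2: The equilibrium bid is b(v) = v*(n-1)/n
Step 3: b = 3/4 * 7/8
Step 4: b = 21/32

21/32


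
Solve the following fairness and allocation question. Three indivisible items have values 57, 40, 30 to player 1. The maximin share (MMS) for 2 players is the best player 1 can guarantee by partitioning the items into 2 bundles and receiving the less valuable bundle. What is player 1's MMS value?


Step 1: Item values = 57, 40, 30
Step 2: Enumerate all 2-bundle partitions and take the smaller bundle:
  Partition 1: {57} vs {40,30} -> bundles 57, 70; min = 57
  Partition 2: {40} vs {57,30} -> bundles 40, 87; min = 40
  Partition 3: {30} vs {57,40} -> bundles 30, 97; min = 30
Step 3: MMS = max(57, 40, 30) = 57

57


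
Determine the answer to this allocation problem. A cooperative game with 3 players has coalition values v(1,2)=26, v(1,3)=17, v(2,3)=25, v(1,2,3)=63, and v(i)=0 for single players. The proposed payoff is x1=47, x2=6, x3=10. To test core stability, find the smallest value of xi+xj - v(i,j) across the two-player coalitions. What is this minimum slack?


Step 1: Slack for coalition (1,2): x1+x2 - v12 = 53 - 26 = 27
Step 2: Slack for coalition (1,3): x1+x3 - v13 = 57 - 17 = 40
Step 3: Slack for coalition (2,3): x2+x3 - v23 = 16 - 25 = -9
Step 4: Minimum slack = min(27, 40, -9) = -9, attained by (2,3); coalition (2,3) can block (slack < 0), so the allocation is not in the core

-9


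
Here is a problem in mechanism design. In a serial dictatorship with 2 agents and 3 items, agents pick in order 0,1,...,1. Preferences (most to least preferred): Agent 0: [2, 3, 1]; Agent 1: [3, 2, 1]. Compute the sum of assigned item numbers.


Step 1: Agent 0 picks item 2
Step 2: Agent 1 picks item 3
Step 3: Sum = 2 + 3 = 5

5


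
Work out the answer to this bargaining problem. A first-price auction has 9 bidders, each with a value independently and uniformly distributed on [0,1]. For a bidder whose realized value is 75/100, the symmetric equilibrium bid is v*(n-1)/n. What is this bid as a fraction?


Step 1: The symmetric BNE bidding function is b(v) = v * (n-1) / n
Step 2: Substitute v = 3/4 and n = 9
Step 3: b = 3/4 * 8/9
Step 4: b = 2/3

2/3


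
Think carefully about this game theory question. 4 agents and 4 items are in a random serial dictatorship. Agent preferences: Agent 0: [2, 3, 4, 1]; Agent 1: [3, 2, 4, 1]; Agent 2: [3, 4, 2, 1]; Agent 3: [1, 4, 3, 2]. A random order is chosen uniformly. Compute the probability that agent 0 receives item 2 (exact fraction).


Step 1: Agent 0 wants item 2
Step 2: There are 24 possible orderings of agents
Step 3: In 20 orderings, agent 0 gets item 2
Step 4: Probability = 20/24 = 5/6

5/6


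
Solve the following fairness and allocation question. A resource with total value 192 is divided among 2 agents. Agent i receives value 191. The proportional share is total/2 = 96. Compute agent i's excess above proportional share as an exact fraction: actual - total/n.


Step 1: Proportional share = 192/2 = 96
Step 2: Agent's actual allocation = 191
Step 3: Excess = 191 - 96 = 95

95


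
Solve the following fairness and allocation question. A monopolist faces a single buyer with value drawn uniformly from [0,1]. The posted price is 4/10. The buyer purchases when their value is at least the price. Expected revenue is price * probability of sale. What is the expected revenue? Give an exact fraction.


Step 1: Posted price r = 2/5, value support [0,1]
Step 2: P(v >= r) = (1 - 2/5)/1 = 3/5
Step 3: Expected revenue = r * P(v >= r) = 2/5 * 3/5
Step 4: Revenue = 6/25

6/25


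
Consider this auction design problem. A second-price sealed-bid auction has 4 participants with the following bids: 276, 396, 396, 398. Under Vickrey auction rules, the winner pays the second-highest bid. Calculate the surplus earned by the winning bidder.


Step 1: Sort bids in descending order: 398, 396, 396, 276
Step 2: The winning bid is the highest: 398
Step 3: The payment equals the second-highest bid: 396
Step 4: Surplus = winner's bid - payment = 398 - 396 = 2

2


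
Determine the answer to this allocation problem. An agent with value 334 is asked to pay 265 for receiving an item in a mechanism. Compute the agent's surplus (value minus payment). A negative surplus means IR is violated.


Step 1: Surplus = value - payment = 334 - 265 = 69
Step 2: IR is satisfied (surplus >= 0)

69


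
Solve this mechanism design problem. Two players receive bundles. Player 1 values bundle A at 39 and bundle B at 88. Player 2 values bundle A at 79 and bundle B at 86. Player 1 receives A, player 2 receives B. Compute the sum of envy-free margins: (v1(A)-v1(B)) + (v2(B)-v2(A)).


Step 1: Player 1's margin = v1(A) - v1(B) = 39 - 88 = -49
Step 2: Player 2's margin = v2(B) - v2(A) = 86 - 79 = 7
Step 3: Total margin = -49 + 7 = -42

-42


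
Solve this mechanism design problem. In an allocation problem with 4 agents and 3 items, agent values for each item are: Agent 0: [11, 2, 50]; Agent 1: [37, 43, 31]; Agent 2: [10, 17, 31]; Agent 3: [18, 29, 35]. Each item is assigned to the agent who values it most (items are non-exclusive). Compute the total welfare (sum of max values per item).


Step 1: For each item, find the maximum value among all agents.
Step 2: Item 0 -> Agent 1 (value 37)
Step 3: Item 1 -> Agent 1 (value 43)
Step 4: Item 2 -> Agent 0 (value 50)
Step 5: Total welfare = 37 + 43 + 50 = 130

130


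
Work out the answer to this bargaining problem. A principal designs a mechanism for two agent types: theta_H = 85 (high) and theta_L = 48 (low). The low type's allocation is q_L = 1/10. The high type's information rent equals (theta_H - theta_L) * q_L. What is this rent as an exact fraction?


Step 1: theta_H - theta_L = 85 - 48 = 37
Step 2: Information rent = (theta_H - theta_L) * q_L
Step 3: = 37 * 1/10
Step 4: = 37/10

37/10


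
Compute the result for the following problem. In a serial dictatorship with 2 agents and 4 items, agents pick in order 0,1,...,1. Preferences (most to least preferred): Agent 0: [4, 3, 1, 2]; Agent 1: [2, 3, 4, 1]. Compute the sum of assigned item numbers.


Step 1: Agent 0 picks item 4
Step 2: Agent 1 picks item 2
Step 3: Sum = 4 + 2 = 6

6


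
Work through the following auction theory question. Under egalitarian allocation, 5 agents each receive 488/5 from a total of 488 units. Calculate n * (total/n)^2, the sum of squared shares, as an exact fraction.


Step 1: Each agent's share = 488/5
Step 2: Square of each share = (488/5)^2 = 238144/25
Step 3: Sum of squares = 5 * 238144/25 = 238144/5

238144/5


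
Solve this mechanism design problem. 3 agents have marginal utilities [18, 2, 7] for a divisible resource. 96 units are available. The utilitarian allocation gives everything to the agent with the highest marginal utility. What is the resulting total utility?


Step 1: The marginal utilities are [18, 2, 7]
Step 2: The highest marginal utility is 18
Step 3: All 96 units go to that agent
Step 4: Total utility = 18 * 96 = 1728

1728


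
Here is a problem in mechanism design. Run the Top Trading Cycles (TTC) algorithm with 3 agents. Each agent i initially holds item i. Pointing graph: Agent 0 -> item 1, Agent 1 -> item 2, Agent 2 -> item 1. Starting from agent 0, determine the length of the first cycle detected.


Step 1: Trace the pointer graph from agent 0: 0 -> 1 -> 2 -> 1
Step 2: A cycle is detected when we revisit agent 1
Step 3: The cycle is: 1 -> 2 -> 1
Step 4: Cycle length = 2

2


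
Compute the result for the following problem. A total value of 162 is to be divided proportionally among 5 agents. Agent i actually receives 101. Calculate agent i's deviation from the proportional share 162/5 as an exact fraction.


Step 1: Proportional share = 162/5
Step 2: Agent's actual allocation = 101
Step 3: Excess = 101 - 162/5 = 343/5

343/5


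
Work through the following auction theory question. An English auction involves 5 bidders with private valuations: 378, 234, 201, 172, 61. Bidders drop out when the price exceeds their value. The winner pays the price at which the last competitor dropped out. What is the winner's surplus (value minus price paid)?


Step 1: Identify the highest value: 378
Step 2: Identify the second-highest value: 234
Step 3: The final price = second-highest value = 234
Step 4: Surplus = 378 - 234 = 144

144


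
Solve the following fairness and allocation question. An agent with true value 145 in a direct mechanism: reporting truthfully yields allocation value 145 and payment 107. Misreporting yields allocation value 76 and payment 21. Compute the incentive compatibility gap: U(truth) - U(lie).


Step 1: U(truth) = value - payment = 145 - 107 = 38
Step 2: U(lie) = allocation - payment = 76 - 21 = 55
Step 3: IC gap = 38 - 55 = -17

-17


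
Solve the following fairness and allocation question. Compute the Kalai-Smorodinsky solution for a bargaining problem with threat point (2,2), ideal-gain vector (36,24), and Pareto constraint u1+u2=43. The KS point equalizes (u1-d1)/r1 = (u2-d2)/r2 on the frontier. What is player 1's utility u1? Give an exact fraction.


Step 1: At the KS point, (u1-d1)/r1 = (u2-d2)/r2 = t and u1+u2 = 43
Step 2: u1 = d1 + r1*t and u2 = d2 + r2*t, so (d1 + r1*t) + (d2 + r2*t) = 43
Step 3: t = (43 - 2 - 2)/(36 + 24) = 39/60 = 13/20
Step 4: u1 = d1 + r1*t = 2 + 36 * 13/20 = 127/5
Step 5: (Check: u2 = d2 + r2*t = 88/5; u1+u2 = 127/5 + 88/5 = 43, on the frontier.)

127/5


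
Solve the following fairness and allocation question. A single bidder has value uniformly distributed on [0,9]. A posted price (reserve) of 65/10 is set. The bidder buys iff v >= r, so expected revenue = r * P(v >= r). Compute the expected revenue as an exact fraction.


Step 1: Posted price r = 13/2, value support [0,9]
Step 2: P(v >= r) = (9 - 13/2)/9 = 5/18
Step 3: Expected revenue = r * P(v >= r) = 13/2 * 5/18
Step 4: Revenue = 65/36

65/36


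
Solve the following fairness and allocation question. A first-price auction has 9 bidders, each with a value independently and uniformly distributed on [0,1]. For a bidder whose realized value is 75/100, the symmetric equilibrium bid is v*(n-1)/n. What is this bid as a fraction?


Step 1: The symmetric BNE bidding function is b(v) = v * (n-1) / n
Step 2: Substitute v = 3/4 and n = 9
Step 3: b = 3/4 * 8/9
Step 4: b = 2/3

2/3


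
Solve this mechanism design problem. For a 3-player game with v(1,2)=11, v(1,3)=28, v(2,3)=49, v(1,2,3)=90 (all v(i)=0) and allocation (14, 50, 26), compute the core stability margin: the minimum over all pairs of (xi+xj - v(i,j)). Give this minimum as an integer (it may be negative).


Step 1: Slack for coalition (1,2): x1+x2 - v12 = 64 - 11 = 53
Step 2: Slack for coalition (1,3): x1+x3 - v13 = 40 - 28 = 12
Step 3: Slack for coalition (2,3): x2+x3 - v23 = 76 - 49 = 27
Step 4: Minimum slack = min(53, 12, 27) = 12, attained by (1,3); no pair can gain by deviating, so the allocation is in the core

12


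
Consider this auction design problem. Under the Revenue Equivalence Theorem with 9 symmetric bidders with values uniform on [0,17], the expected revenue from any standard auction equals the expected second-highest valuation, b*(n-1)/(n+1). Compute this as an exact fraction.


Step 1: By Revenue Equivalence, expected revenue = b*(n-1)/(n+1)
Step 2: Substituting n = 9, b = 17
Step 3: Revenue = 17*(9-1)/(9+1) = 17*8/10
Step 4: Revenue = 136/10 = 68/5

68/5


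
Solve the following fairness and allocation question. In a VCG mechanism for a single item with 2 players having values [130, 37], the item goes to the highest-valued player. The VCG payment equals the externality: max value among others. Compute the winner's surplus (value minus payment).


Step 1: The winner is the agent with the highest value: agent 0 with value 130
Step 2: Values of other agents: [37]
Step 3: VCG payment = max of others' values = 37
Step 4: Surplus = 130 - 37 = 93

93


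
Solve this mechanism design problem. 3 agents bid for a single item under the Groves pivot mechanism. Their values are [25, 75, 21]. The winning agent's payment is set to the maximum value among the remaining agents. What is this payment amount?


Step 1: The efficient winner is agent 1 with value 75
Step 2: Other agents' values: [25, 21]
Step 3: Pivot payment = max(others) = 25
Step 4: The winner pays 25

25


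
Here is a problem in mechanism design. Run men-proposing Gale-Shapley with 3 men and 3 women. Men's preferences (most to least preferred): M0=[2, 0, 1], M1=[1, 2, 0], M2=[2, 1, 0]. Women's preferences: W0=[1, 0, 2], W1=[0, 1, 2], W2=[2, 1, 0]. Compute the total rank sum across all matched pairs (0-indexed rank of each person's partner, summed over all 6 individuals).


Step 1: Run Gale-Shapley (men propose, women hold best offer):
  M0 proposes to W2; she accepts
  M1 proposes to W1; she accepts
  M2 proposes to W2; she switches from M0
  M0 proposes to W0; she accepts
Step 2: Final matching: W0-M0, W1-M1, W2-M2
Step 3: 0-indexed ranks (man's rank of his match, then woman's): 1 + 1 + 0 + 1 + 0 + 0
Step 4: Total rank sum = 3

3


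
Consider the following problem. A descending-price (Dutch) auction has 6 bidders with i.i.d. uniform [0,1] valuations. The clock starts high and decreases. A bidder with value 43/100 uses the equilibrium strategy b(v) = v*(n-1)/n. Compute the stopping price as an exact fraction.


Step 1: Dutch auctions are strategically equivalent to first-price auctions
Step 2: The equilibrium bid is b(v) = v*(n-1)/n
Step 3: b = 43/100 * 5/6
Step 4: b = 43/120

43/120


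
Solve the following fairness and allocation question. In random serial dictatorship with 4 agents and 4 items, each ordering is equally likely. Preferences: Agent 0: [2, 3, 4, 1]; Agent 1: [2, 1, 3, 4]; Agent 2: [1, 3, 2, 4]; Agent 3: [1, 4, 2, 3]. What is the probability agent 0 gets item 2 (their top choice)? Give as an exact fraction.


Step 1: Agent 0 wants item 2
Step 2: There are 24 possible orderings of agents
Step 3: In 12 orderings, agent 0 gets item 2
Step 4: Probability = 12/24 = 1/2

1/2
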